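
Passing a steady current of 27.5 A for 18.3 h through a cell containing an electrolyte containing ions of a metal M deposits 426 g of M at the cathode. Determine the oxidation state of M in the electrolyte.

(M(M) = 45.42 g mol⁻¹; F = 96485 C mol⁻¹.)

+2

Q = I·t = 27.50 A × 65880 s = 1812000 C, so n(e⁻) = 1812000/96485 = 18.78 mol.
n(M) deposited = 426 / 45.42 = 9.379 mol.
Electrons per atom = n(e⁻)/n(M) = 18.78 / 9.379 = 2.00 ≈ 2, so the ion is M²⁺.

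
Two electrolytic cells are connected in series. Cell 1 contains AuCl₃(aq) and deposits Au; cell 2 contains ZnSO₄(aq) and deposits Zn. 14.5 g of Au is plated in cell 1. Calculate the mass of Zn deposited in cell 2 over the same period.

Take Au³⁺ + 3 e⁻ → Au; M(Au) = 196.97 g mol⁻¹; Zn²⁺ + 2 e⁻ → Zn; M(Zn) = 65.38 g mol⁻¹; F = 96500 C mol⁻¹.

7.22 g

n(Au) = 14.5 / 196.97 = 0.07362 mol.
Since Au³⁺ + 3 e⁻ → Au, n(e⁻) passed = 3 × 0.07362 = 0.2208 mol.
Cells in series carry the same charge, so the same 0.2208 mol of electrons passes through cell 2.
Zn²⁺ + 2 e⁻ → Zn, so n(Zn) = 0.2208 / 2 = 0.1104 mol.
m(Zn) = 0.1104 × 65.38 = 7.22 g.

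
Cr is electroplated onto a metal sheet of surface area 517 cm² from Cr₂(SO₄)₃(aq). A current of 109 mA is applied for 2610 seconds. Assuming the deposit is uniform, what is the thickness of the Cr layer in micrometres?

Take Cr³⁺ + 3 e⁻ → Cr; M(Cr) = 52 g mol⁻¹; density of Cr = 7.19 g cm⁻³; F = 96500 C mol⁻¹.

0.137 μm

Q = I·t = 0.1090 × 2610.0 = 284.5 C; n(e⁻) = 0.002948 mol.
n(Cr) = n(e⁻)/3 = 0.0009827 mol, so m = 0.0009827 × 52 = 0.05110 g.
Volume = m/ρ = 0.05110 / 7.19 = 0.007107 cm³.
Thickness = V/A = 0.007107 / 517 = 1.37 × 10⁻⁵ cm = 0.137 μm.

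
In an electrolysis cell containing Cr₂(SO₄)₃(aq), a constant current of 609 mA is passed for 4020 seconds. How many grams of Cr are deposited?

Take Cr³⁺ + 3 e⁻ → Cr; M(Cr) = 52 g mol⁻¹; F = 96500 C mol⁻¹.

0.440 g

Q = I·t = 0.6090 A × 4020.0 s = 2448 C.
n(e⁻) = Q/F = 2448 / 96500 = 0.02537 mol.
Cr³⁺ + 3 e⁻ → Cr, so n(Cr) = n(e⁻)/3 = 0.008457 mol.
m = n·M = 0.008457 × 52 = 0.440 g.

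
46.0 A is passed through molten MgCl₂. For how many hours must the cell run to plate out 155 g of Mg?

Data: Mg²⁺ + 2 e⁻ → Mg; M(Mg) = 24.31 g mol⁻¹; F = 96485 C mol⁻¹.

7.43 h

n(Mg) = m/M = 155 / 24.31 = 6.376 mol.
Each Mg atom requires 2 electrons, so n(e⁻) = 2 × 6.376 = 12.75 mol.
Q = n(e⁻)·F = 12.75 × 96485 = 1230000 C.
t = Q/I = 1230000 / 46.00 A = 26750 s = 7.43 h.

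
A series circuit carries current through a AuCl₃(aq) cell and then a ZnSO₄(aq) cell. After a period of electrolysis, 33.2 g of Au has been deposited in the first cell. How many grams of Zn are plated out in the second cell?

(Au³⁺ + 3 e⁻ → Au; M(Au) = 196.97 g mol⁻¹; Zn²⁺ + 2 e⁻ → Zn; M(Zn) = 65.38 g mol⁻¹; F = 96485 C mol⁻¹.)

n(Au) = 33.2 / 196.97 = 0.1686 mol.
Since Au³⁺ + 3 e⁻ → Au, n(e⁻) passed = 3 × 0.1686 = 0.5057 mol.
Cells in series carry the same charge, so the same 0.5057 mol of electrons passes through cell 2.
Zn²⁺ + 2 e⁻ → Zn, so n(Zn) = 0.5057 / 2 = 0.2528 mol.
m(Zn) = 0.2528 × 65.38 = 16.5 g.

16.5 g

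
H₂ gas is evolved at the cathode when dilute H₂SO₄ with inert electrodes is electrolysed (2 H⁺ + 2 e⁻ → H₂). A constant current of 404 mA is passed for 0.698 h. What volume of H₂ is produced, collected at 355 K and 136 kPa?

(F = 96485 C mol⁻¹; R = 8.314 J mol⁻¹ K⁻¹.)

Q = I·t = 0.4040 A × 2512.8 s = 1015 C.
n(e⁻) = Q/F = 1015 / 96485 = 0.01052 mol.
2 electrons are transferred per H₂ molecule, so n(H₂) = 0.01052 / 2 = 0.005261 mol.
V = nRT/P = (0.005261 × 8.314 × 355) / (136 × 10³ Pa) = 1.14 × 10⁻⁴ m³ = 0.114 L.

0.114 L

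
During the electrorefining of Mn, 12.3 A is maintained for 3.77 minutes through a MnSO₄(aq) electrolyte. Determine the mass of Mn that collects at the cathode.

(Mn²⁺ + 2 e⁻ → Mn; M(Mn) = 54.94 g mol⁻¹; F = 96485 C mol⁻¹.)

Q = I·t = 12.30 A × 226.20 s = 2782 C.
n(e⁻) = Q/F = 2782 / 96485 = 0.02884 mol.
Mn²⁺ + 2 e⁻ → Mn, so n(Mn) = n(e⁻)/2 = 0.01442 mol.
m = n·M = 0.01442 × 54.94 = 0.792 g.

0.792 g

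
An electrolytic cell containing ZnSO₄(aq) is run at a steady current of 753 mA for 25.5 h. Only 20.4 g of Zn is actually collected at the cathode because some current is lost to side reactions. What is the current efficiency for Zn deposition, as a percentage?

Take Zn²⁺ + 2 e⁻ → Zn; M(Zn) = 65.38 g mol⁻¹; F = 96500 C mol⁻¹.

87.1 %

Q = I·t = 0.7530 × 91800 = 69130 C; n(e⁻) = 69130/96500 = 0.7163 mol.
Theoretical n(Zn) = n(e⁻)/2 = 0.3582 mol, i.e. m_theo = 0.3582 × 65.38 = 23.42 g.
Efficiency = m_actual / m_theo = 20.4 / 23.42 = 87.1 %.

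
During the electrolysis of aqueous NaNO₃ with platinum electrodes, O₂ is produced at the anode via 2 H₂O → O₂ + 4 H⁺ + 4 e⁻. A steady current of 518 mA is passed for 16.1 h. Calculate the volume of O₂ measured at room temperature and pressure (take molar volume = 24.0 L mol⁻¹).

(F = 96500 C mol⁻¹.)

1.87 L

Q = I·t = 0.5180 A × 57960 s = 30020 C.
n(e⁻) = Q/F = 30020 / 96500 = 0.3111 mol.
4 electrons are transferred per O₂ molecule, so n(O₂) = 0.3111 / 4 = 0.07778 mol.
V = n × V_m = 0.07778 × 24.0 = 1.87 L.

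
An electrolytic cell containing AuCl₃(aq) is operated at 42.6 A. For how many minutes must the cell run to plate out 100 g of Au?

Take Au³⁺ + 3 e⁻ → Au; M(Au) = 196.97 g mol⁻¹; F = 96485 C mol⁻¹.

n(Au) = m/M = 100 / 196.97 = 0.5077 mol.
Each Au atom requires 3 electrons, so n(e⁻) = 3 × 0.5077 = 1.523 mol.
Q = n(e⁻)·F = 1.523 × 96485 = 147000 C.
t = Q/I = 147000 / 42.60 A = 3450 s = 57.5 min.

57.5 min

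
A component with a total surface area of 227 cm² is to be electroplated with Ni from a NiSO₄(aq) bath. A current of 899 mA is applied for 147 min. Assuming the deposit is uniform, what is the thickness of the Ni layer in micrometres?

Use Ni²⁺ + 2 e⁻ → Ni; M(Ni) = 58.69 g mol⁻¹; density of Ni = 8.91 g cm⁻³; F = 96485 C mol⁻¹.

11.9 μm

Q = I·t = 0.8990 × 8820.0 = 7929 C; n(e⁻) = 0.08218 mol.
n(Ni) = n(e⁻)/2 = 0.04109 mol, so m = 0.04109 × 58.69 = 2.412 g.
Volume = m/ρ = 2.412 / 8.91 = 0.2707 cm³.
Thickness = V/A = 0.2707 / 227 = 0.00119 cm = 11.9 μm.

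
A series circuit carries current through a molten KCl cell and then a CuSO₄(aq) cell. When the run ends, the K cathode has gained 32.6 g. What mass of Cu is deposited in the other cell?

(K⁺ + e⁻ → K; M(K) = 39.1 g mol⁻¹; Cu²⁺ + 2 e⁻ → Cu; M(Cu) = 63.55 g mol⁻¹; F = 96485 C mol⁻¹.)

26.5 g

n(K) = 32.6 / 39.1 = 0.8338 mol.
Since K⁺ + e⁻ → K, n(e⁻) passed = 1 × 0.8338 = 0.8338 mol.
Cells in series carry the same charge, so the same 0.8338 mol of electrons passes through cell 2.
Cu²⁺ + 2 e⁻ → Cu, so n(Cu) = 0.8338 / 2 = 0.4169 mol.
m(Cu) = 0.4169 × 63.55 = 26.5 g.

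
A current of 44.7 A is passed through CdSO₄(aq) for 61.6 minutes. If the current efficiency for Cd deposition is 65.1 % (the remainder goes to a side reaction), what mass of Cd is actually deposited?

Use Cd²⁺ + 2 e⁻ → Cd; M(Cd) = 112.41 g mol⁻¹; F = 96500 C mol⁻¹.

62.6 g

Q = I·t = 44.70 × 3696.0 = 165200 C.
n(e⁻) = 165200/96500 = 1.712 mol; theoretically n(Cd) = 1.712/2 = 0.8560 mol, m_theo = 96.22 g.
At 65.1 % efficiency, m_actual = 0.651 × 96.22 = 62.6 g.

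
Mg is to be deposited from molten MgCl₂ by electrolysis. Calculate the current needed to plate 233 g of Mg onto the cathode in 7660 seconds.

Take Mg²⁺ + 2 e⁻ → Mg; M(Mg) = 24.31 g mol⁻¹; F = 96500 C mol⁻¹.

241 A

n(Mg) = 233 / 24.31 = 9.585 mol.
n(e⁻) = 2 × 9.585 = 19.17 mol.
Q = n(e⁻)·F = 19.17 × 96500 = 1850000 C.
I = Q/t = 1850000 / 7660.0 s = 241 A.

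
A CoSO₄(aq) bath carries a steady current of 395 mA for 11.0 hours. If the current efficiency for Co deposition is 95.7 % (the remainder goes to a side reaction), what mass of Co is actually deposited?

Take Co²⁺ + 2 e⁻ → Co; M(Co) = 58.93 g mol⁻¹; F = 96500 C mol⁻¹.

4.57 g

Q = I·t = 0.3950 × 39600 = 15640 C.
n(e⁻) = 15640/96500 = 0.1621 mol; theoretically n(Co) = 0.1621/2 = 0.08105 mol, m_theo = 4.776 g.
At 95.7 % efficiency, m_actual = 0.957 × 4.776 = 4.57 g.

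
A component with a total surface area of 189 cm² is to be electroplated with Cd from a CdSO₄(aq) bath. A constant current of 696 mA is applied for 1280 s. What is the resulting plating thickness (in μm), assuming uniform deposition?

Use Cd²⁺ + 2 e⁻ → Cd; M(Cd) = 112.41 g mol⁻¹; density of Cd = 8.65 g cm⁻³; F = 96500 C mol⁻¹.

Q = I·t = 0.6960 × 1280.0 = 890.9 C; n(e⁻) = 0.009232 mol.
n(Cd) = n(e⁻)/2 = 0.004616 mol, so m = 0.004616 × 112.41 = 0.5189 g.
Volume = m/ρ = 0.5189 / 8.65 = 0.05999 cm³.
Thickness = V/A = 0.05999 / 189 = 3.17 × 10⁻⁴ cm = 3.17 μm.

3.17 μm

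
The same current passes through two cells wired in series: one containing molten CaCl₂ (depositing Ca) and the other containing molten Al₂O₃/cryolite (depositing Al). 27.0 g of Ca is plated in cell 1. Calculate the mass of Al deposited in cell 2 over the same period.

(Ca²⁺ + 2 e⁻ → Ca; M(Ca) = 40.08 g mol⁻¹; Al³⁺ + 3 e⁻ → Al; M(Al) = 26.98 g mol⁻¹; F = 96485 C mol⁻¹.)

n(Ca) = 27.0 / 40.08 = 0.6737 mol.
Since Ca²⁺ + 2 e⁻ → Ca, n(e⁻) passed = 2 × 0.6737 = 1.347 mol.
Cells in series carry the same charge, so the same 1.347 mol of electrons passes through cell 2.
Al³⁺ + 3 e⁻ → Al, so n(Al) = 1.347 / 3 = 0.4491 mol.
m(Al) = 0.4491 × 26.98 = 12.1 g.

12.1 g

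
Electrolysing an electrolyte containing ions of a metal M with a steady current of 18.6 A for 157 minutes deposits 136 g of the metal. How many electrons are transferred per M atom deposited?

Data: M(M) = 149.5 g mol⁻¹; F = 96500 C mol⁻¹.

Q = I·t = 18.60 A × 9420.0 s = 175200 C, so n(e⁻) = 175200/96500 = 1.816 mol.
n(M) deposited = 136 / 149.5 = 0.9097 mol.
Electrons per atom = n(e⁻)/n(M) = 1.816 / 0.9097 = 2.00 ≈ 2, so the ion is M²⁺.

2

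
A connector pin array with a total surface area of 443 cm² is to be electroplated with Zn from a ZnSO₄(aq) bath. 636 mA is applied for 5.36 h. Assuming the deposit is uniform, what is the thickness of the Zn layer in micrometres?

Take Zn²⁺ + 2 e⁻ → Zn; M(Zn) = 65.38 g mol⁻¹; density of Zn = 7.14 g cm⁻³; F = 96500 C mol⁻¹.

13.1 μm

Q = I·t = 0.6360 × 19296 = 12270 C; n(e⁻) = 0.1272 mol.
n(Zn) = n(e⁻)/2 = 0.06359 mol, so m = 0.06359 × 65.38 = 4.157 g.
Volume = m/ρ = 4.157 / 7.14 = 0.5823 cm³.
Thickness = V/A = 0.5823 / 443 = 0.00131 cm = 13.1 μm.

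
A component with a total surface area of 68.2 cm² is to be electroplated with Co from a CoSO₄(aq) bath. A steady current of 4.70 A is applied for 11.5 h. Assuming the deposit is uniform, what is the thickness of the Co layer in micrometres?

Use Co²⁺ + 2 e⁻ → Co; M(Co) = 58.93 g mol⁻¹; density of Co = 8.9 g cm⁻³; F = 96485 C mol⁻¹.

979 μm

Q = I·t = 4.700 × 41400 = 194600 C; n(e⁻) = 2.017 mol.
n(Co) = n(e⁻)/2 = 1.008 mol, so m = 1.008 × 58.93 = 59.42 g.
Volume = m/ρ = 59.42 / 8.9 = 6.677 cm³.
Thickness = V/A = 6.677 / 68.2 = 0.0979 cm = 979 μm.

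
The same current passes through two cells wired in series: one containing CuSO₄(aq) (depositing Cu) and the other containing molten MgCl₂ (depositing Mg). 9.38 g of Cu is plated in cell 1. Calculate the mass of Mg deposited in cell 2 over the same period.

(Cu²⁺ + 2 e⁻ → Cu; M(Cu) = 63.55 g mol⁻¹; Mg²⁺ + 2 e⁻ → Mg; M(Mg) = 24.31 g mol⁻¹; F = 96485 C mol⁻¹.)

n(Cu) = 9.38 / 63.55 = 0.1476 mol.
Since Cu²⁺ + 2 e⁻ → Cu, n(e⁻) passed = 2 × 0.1476 = 0.2952 mol.
Cells in series carry the same charge, so the same 0.2952 mol of electrons passes through cell 2.
Mg²⁺ + 2 e⁻ → Mg, so n(Mg) = 0.2952 / 2 = 0.1476 mol.
m(Mg) = 0.1476 × 24.31 = 3.59 g.

3.59 g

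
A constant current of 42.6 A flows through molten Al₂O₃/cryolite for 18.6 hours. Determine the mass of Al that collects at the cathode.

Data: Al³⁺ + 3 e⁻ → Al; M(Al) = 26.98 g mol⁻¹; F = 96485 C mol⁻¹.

266 g

Q = I·t = 42.60 A × 66960 s = 2852000 C.
n(e⁻) = Q/F = 2852000 / 96485 = 29.56 mol.
Al³⁺ + 3 e⁻ → Al, so n(Al) = n(e⁻)/3 = 9.855 mol.
m = n·M = 9.855 × 26.98 = 266 g.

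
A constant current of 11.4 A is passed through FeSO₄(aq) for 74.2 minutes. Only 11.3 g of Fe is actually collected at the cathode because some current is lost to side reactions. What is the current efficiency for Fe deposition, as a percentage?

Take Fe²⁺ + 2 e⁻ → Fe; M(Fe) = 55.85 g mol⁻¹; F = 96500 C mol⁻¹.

76.9 %

Q = I·t = 11.40 × 4452.0 = 50750 C; n(e⁻) = 50750/96500 = 0.5259 mol.
Theoretical n(Fe) = n(e⁻)/2 = 0.2630 mol, i.e. m_theo = 0.2630 × 55.85 = 14.69 g.
Efficiency = m_actual / m_theo = 11.3 / 14.69 = 76.9 %.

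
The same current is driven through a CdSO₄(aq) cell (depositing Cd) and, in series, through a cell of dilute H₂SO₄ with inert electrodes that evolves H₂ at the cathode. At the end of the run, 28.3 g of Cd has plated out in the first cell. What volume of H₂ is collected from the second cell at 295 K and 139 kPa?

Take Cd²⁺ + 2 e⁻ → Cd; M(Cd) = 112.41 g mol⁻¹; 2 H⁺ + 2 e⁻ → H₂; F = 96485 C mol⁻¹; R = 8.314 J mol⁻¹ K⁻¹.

4.44 L

n(Cd) = 28.3 / 112.41 = 0.2518 mol, so n(e⁻) = 2 × 0.2518 = 0.5035 mol.
The cells are in series, so the same 0.5035 mol of electrons passes through the second cell.
2 H⁺ + 2 e⁻ → H₂ — 2 mol e⁻ per mol H₂, so n(H₂) = 0.5035/2 = 0.2518 mol.
V = nRT/P = (0.2518 × 8.314 × 295) / (139 × 10³) = 0.00444 m³ = 4.44 L.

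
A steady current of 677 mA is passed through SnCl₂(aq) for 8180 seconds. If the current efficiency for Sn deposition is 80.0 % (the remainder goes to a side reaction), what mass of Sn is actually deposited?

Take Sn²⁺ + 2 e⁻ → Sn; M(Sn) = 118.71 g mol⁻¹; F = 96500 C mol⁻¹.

Q = I·t = 0.6770 × 8180.0 = 5538 C.
n(e⁻) = 5538/96500 = 0.05739 mol; theoretically n(Sn) = 0.05739/2 = 0.02869 mol, m_theo = 3.406 g.
At 80.0 % efficiency, m_actual = 0.800 × 3.406 = 2.72 g.

2.72 g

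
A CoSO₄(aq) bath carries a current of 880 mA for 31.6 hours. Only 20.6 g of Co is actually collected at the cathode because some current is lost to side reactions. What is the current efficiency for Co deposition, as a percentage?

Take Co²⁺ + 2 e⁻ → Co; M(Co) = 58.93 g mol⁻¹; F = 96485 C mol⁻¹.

Q = I·t = 0.8800 × 113760 = 100100 C; n(e⁻) = 100100/96485 = 1.038 mol.
Theoretical n(Co) = n(e⁻)/2 = 0.5188 mol, i.e. m_theo = 0.5188 × 58.93 = 30.57 g.
Efficiency = m_actual / m_theo = 20.6 / 30.57 = 67.4 %.

67.4 %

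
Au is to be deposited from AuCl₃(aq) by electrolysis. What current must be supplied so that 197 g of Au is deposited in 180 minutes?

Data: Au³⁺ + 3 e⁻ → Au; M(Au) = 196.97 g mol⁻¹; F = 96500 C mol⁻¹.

26.8 A

n(Au) = 197 / 196.97 = 1.000 mol.
n(e⁻) = 3 × 1.000 = 3.000 mol.
Q = n(e⁻)·F = 3.000 × 96500 = 289500 C.
I = Q/t = 289500 / 10800 s = 26.8 A.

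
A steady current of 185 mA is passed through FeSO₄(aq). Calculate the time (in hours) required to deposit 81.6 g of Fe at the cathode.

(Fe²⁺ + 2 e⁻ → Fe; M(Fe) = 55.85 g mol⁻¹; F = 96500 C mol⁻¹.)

423 h

n(Fe) = m/M = 81.6 / 55.85 = 1.461 mol.
Each Fe atom requires 2 electrons, so n(e⁻) = 2 × 1.461 = 2.922 mol.
Q = n(e⁻)·F = 2.922 × 96500 = 282000 C.
t = Q/I = 282000 / 0.1850 A = 1524000 s = 423 h.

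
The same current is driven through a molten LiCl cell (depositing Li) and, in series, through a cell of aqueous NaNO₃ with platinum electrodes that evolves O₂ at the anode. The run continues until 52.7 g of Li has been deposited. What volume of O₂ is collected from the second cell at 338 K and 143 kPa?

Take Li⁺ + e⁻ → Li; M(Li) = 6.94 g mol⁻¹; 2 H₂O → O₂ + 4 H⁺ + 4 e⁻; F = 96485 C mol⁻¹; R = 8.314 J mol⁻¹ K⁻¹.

n(Li) = 52.7 / 6.94 = 7.594 mol, so n(e⁻) = 1 × 7.594 = 7.594 mol.
The cells are in series, so the same 7.594 mol of electrons passes through the second cell.
2 H₂O → O₂ + 4 H⁺ + 4 e⁻ — 4 mol e⁻ per mol O₂, so n(O₂) = 7.594/4 = 1.898 mol.
V = nRT/P = (1.898 × 8.314 × 338) / (143 × 10³) = 0.0373 m³ = 37.3 L.

37.3 L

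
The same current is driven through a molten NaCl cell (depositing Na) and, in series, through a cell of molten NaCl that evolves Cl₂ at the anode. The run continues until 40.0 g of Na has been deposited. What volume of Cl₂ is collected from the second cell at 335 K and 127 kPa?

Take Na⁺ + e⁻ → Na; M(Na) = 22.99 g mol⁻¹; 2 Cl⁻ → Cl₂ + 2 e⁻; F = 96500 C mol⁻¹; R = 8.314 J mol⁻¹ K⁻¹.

n(Na) = 40.0 / 22.99 = 1.740 mol, so n(e⁻) = 1 × 1.740 = 1.740 mol.
The cells are in series, so the same 1.740 mol of electrons passes through the second cell.
2 Cl⁻ → Cl₂ + 2 e⁻ — 2 mol e⁻ per mol Cl₂, so n(Cl₂) = 1.740/2 = 0.8699 mol.
V = nRT/P = (0.8699 × 8.314 × 335) / (127 × 10³) = 0.0191 m³ = 19.1 L.

19.1 L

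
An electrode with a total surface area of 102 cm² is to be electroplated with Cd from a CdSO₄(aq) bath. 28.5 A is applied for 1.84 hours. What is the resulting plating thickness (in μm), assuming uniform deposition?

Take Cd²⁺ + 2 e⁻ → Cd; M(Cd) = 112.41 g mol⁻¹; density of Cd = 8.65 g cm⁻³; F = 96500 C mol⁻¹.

Q = I·t = 28.50 × 6624.0 = 188800 C; n(e⁻) = 1.956 mol.
n(Cd) = n(e⁻)/2 = 0.9782 mol, so m = 0.9782 × 112.41 = 110.0 g.
Volume = m/ρ = 110.0 / 8.65 = 12.71 cm³.
Thickness = V/A = 12.71 / 102 = 0.125 cm = 1250 μm.

1250 μm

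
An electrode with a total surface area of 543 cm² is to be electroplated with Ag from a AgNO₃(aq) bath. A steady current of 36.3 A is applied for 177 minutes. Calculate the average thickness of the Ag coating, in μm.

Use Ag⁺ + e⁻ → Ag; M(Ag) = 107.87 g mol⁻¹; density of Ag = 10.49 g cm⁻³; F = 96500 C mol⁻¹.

Q = I·t = 36.30 × 10620 = 385500 C; n(e⁻) = 3.995 mol.
n(Ag) = n(e⁻)/1 = 3.995 mol, so m = 3.995 × 107.87 = 430.9 g.
Volume = m/ρ = 430.9 / 10.49 = 41.08 cm³.
Thickness = V/A = 41.08 / 543 = 0.0757 cm = 757 μm.

757 μm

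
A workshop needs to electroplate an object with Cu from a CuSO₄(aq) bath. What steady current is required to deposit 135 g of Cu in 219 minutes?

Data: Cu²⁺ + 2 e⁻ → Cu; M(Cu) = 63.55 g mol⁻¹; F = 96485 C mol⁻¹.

n(Cu) = 135 / 63.55 = 2.124 mol.
n(e⁻) = 2 × 2.124 = 4.249 mol.
Q = n(e⁻)·F = 4.249 × 96485 = 409900 C.
I = Q/t = 409900 / 13140 s = 31.2 A.

31.2 A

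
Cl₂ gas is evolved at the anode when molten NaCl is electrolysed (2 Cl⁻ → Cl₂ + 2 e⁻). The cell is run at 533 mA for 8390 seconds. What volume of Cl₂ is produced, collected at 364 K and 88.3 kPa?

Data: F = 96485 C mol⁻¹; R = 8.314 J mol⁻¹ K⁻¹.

Q = I·t = 0.5330 A × 8390.0 s = 4472 C.
n(e⁻) = Q/F = 4472 / 96485 = 0.04635 mol.
2 electrons are transferred per Cl₂ molecule, so n(Cl₂) = 0.04635 / 2 = 0.02317 mol.
V = nRT/P = (0.02317 × 8.314 × 364) / (88.3 × 10³ Pa) = 7.94 × 10⁻⁴ m³ = 0.794 L.

0.794 L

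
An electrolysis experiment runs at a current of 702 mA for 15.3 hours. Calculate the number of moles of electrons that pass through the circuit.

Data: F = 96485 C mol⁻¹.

0.401 mol

Q = I·t = 0.7020 A × 55080 s = 38670 C.
n(e⁻) = Q/F = 38670 / 96485 = 0.401 mol.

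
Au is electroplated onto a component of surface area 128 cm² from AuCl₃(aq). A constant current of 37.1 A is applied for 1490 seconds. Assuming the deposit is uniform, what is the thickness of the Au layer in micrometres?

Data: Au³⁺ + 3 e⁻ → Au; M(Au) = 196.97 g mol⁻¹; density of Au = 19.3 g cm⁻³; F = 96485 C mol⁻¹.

152 μm

Q = I·t = 37.10 × 1490.0 = 55280 C; n(e⁻) = 0.5729 mol.
n(Au) = n(e⁻)/3 = 0.1910 mol, so m = 0.1910 × 196.97 = 37.62 g.
Volume = m/ρ = 37.62 / 19.3 = 1.949 cm³.
Thickness = V/A = 1.949 / 128 = 0.0152 cm = 152 μm.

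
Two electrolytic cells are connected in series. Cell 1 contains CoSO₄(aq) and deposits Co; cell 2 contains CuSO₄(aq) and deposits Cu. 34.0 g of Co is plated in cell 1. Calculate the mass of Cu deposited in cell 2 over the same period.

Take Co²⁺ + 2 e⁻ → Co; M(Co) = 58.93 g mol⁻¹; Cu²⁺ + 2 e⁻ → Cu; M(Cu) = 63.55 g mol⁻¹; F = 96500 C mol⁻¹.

n(Co) = 34.0 / 58.93 = 0.5770 mol.
Since Co²⁺ + 2 e⁻ → Co, n(e⁻) passed = 2 × 0.5770 = 1.154 mol.
Cells in series carry the same charge, so the same 1.154 mol of electrons passes through cell 2.
Cu²⁺ + 2 e⁻ → Cu, so n(Cu) = 1.154 / 2 = 0.5770 mol.
m(Cu) = 0.5770 × 63.55 = 36.7 g.

36.7 g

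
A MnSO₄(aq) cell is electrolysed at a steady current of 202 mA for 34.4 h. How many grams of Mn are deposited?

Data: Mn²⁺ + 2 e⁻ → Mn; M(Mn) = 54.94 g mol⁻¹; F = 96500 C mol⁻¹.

7.12 g

Q = I·t = 0.2020 A × 123840 s = 25020 C.
n(e⁻) = Q/F = 25020 / 96500 = 0.2592 mol.
Mn²⁺ + 2 e⁻ → Mn, so n(Mn) = n(e⁻)/2 = 0.1296 mol.
m = n·M = 0.1296 × 54.94 = 7.12 g.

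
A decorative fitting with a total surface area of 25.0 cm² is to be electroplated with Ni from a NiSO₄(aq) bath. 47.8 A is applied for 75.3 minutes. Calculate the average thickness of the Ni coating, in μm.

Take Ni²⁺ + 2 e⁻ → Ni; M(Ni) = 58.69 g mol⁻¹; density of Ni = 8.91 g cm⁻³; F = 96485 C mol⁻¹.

2950 μm

Q = I·t = 47.80 × 4518.0 = 216000 C; n(e⁻) = 2.238 mol.
n(Ni) = n(e⁻)/2 = 1.119 mol, so m = 1.119 × 58.69 = 65.68 g.
Volume = m/ρ = 65.68 / 8.91 = 7.372 cm³.
Thickness = V/A = 7.372 / 25.0 = 0.295 cm = 2950 μm.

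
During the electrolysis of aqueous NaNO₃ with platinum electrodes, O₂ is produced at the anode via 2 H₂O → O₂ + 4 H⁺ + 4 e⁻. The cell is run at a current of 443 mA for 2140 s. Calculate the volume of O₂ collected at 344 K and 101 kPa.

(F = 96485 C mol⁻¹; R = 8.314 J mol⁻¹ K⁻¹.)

Q = I·t = 0.4430 A × 2140.0 s = 948.0 C.
n(e⁻) = Q/F = 948.0 / 96485 = 0.009826 mol.
4 electrons are transferred per O₂ molecule, so n(O₂) = 0.009826 / 4 = 0.002456 mol.
V = nRT/P = (0.002456 × 8.314 × 344) / (101 × 10³ Pa) = 6.96 × 10⁻⁵ m³ = 0.0696 L.

0.0696 L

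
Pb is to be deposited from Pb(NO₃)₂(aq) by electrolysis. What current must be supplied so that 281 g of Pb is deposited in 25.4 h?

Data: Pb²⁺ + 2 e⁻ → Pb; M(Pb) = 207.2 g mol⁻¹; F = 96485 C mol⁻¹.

n(Pb) = 281 / 207.2 = 1.356 mol.
n(e⁻) = 2 × 1.356 = 2.712 mol.
Q = n(e⁻)·F = 2.712 × 96485 = 261700 C.
I = Q/t = 261700 / 91440 s = 2.86 A.

2.86 A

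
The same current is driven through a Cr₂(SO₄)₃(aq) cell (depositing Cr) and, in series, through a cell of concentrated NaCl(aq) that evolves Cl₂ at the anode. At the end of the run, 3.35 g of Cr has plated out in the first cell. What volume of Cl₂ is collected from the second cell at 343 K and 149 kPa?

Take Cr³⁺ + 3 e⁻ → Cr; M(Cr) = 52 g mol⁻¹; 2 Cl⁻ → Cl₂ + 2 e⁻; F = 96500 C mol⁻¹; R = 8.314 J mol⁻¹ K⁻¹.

1.85 L

n(Cr) = 3.35 / 52 = 0.06442 mol, so n(e⁻) = 3 × 0.06442 = 0.1933 mol.
The cells are in series, so the same 0.1933 mol of electrons passes through the second cell.
2 Cl⁻ → Cl₂ + 2 e⁻ — 2 mol e⁻ per mol Cl₂, so n(Cl₂) = 0.1933/2 = 0.09663 mol.
V = nRT/P = (0.09663 × 8.314 × 343) / (149 × 10³) = 0.00185 m³ = 1.85 L.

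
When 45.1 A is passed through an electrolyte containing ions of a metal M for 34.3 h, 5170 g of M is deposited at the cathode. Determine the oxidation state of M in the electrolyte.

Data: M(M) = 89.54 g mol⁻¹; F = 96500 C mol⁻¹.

+1

Q = I·t = 45.10 A × 123480 s = 5569000 C, so n(e⁻) = 5569000/96500 = 57.71 mol.
n(M) deposited = 5170 / 89.54 = 57.74 mol.
Electrons per atom = n(e⁻)/n(M) = 57.71 / 57.74 = 0.999 ≈ 1, so the ion is M⁺.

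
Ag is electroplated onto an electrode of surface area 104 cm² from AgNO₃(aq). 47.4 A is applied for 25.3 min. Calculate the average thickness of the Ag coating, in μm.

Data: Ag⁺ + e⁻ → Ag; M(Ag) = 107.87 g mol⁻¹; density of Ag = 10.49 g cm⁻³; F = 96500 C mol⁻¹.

Q = I·t = 47.40 × 1518.0 = 71950 C; n(e⁻) = 0.7456 mol.
n(Ag) = n(e⁻)/1 = 0.7456 mol, so m = 0.7456 × 107.87 = 80.43 g.
Volume = m/ρ = 80.43 / 10.49 = 7.667 cm³.
Thickness = V/A = 7.667 / 104 = 0.0737 cm = 737 μm.

737 μm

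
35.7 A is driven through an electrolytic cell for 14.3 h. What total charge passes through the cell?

Q = I·t = 35.70 A × 51480 s = 1.84 × 10⁶ C.

1.84 × 10⁶ C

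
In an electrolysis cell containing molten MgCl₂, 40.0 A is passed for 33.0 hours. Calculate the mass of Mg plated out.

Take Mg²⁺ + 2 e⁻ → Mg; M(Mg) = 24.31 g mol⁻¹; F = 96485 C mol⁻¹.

599 g

Q = I·t = 40.00 A × 118800 s = 4752000 C.
n(e⁻) = Q/F = 4752000 / 96485 = 49.25 mol.
Mg²⁺ + 2 e⁻ → Mg, so n(Mg) = n(e⁻)/2 = 24.63 mol.
m = n·M = 24.63 × 24.31 = 599 g.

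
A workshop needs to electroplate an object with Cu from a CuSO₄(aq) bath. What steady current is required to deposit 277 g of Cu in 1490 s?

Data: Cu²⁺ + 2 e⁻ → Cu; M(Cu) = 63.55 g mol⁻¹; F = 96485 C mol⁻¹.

n(Cu) = 277 / 63.55 = 4.359 mol.
n(e⁻) = 2 × 4.359 = 8.718 mol.
Q = n(e⁻)·F = 8.718 × 96485 = 841100 C.
I = Q/t = 841100 / 1490.0 s = 565 A.

565 A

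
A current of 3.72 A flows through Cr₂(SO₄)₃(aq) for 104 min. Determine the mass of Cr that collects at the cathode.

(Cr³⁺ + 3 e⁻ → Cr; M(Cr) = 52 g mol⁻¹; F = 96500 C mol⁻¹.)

Q = I·t = 3.720 A × 6240.0 s = 23210 C.
n(e⁻) = Q/F = 23210 / 96500 = 0.2405 mol.
Cr³⁺ + 3 e⁻ → Cr, so n(Cr) = n(e⁻)/3 = 0.08018 mol.
m = n·M = 0.08018 × 52 = 4.17 g.

4.17 g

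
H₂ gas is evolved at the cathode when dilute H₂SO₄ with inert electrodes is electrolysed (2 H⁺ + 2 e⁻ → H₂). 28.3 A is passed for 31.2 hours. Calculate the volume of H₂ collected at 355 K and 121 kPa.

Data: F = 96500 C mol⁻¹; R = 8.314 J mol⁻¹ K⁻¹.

402 L

Q = I·t = 28.30 A × 112320 s = 3179000 C.
n(e⁻) = Q/F = 3179000 / 96500 = 32.94 mol.
2 electrons are transferred per H₂ molecule, so n(H₂) = 32.94 / 2 = 16.47 mol.
V = nRT/P = (16.47 × 8.314 × 355) / (121 × 10³ Pa) = 0.402 m³ = 402 L.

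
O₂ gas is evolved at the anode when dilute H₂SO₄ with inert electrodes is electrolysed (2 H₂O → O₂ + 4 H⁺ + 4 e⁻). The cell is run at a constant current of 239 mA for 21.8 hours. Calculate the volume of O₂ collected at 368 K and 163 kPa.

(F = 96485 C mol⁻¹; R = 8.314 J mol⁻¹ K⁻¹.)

0.912 L

Q = I·t = 0.2390 A × 78480 s = 18760 C.
n(e⁻) = Q/F = 18760 / 96485 = 0.1944 mol.
4 electrons are transferred per O₂ molecule, so n(O₂) = 0.1944 / 4 = 0.04860 mol.
V = nRT/P = (0.04860 × 8.314 × 368) / (163 × 10³ Pa) = 9.12 × 10⁻⁴ m³ = 0.912 L.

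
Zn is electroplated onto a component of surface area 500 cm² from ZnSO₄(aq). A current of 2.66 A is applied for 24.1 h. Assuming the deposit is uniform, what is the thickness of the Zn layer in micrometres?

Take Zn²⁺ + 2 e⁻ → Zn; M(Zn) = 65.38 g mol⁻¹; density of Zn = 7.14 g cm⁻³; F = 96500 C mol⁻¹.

219 μm

Q = I·t = 2.660 × 86760 = 230800 C; n(e⁻) = 2.392 mol.
n(Zn) = n(e⁻)/2 = 1.196 mol, so m = 1.196 × 65.38 = 78.18 g.
Volume = m/ρ = 78.18 / 7.14 = 10.95 cm³.
Thickness = V/A = 10.95 / 500 = 0.0219 cm = 219 μm.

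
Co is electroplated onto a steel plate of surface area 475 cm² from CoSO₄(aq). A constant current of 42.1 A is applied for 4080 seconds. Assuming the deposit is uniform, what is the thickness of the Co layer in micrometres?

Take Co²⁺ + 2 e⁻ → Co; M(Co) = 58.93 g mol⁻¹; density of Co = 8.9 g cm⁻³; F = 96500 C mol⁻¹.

Q = I·t = 42.10 × 4080.0 = 171800 C; n(e⁻) = 1.780 mol.
n(Co) = n(e⁻)/2 = 0.8900 mol, so m = 0.8900 × 58.93 = 52.45 g.
Volume = m/ρ = 52.45 / 8.9 = 5.893 cm³.
Thickness = V/A = 5.893 / 475 = 0.0124 cm = 124 μm.

124 μm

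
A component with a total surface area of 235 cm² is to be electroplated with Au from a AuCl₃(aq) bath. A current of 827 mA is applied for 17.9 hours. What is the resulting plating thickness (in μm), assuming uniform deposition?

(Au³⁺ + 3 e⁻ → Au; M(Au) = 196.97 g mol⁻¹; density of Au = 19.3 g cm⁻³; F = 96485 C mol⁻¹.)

Q = I·t = 0.8270 × 64440 = 53290 C; n(e⁻) = 0.5523 mol.
n(Au) = n(e⁻)/3 = 0.1841 mol, so m = 0.1841 × 196.97 = 36.26 g.
Volume = m/ρ = 36.26 / 19.3 = 1.879 cm³.
Thickness = V/A = 1.879 / 235 = 0.00800 cm = 80.0 μm.

80.0 μm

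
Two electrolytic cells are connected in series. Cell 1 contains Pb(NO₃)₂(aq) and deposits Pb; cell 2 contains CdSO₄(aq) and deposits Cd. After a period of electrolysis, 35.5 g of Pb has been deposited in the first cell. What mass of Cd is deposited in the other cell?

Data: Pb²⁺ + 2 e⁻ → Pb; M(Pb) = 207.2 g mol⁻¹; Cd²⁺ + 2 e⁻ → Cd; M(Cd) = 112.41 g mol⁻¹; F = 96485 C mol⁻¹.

19.3 g

n(Pb) = 35.5 / 207.2 = 0.1713 mol.
Since Pb²⁺ + 2 e⁻ → Pb, n(e⁻) passed = 2 × 0.1713 = 0.3427 mol.
Cells in series carry the same charge, so the same 0.3427 mol of electrons passes through cell 2.
Cd²⁺ + 2 e⁻ → Cd, so n(Cd) = 0.3427 / 2 = 0.1713 mol.
m(Cd) = 0.1713 × 112.41 = 19.3 g.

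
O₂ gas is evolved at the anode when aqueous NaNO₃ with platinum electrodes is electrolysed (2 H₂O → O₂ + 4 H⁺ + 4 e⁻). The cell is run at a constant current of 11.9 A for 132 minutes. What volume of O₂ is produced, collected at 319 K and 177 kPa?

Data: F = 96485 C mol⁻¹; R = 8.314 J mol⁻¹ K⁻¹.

3.66 L

Q = I·t = 11.90 A × 7920.0 s = 94250 C.
n(e⁻) = Q/F = 94250 / 96485 = 0.9768 mol.
4 electrons are transferred per O₂ molecule, so n(O₂) = 0.9768 / 4 = 0.2442 mol.
V = nRT/P = (0.2442 × 8.314 × 319) / (177 × 10³ Pa) = 0.00366 m³ = 3.66 L.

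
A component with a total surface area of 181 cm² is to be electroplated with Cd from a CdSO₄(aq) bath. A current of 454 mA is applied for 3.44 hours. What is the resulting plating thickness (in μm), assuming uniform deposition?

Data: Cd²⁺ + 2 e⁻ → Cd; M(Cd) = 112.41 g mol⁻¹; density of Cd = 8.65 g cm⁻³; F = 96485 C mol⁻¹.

Q = I·t = 0.4540 × 12384 = 5622 C; n(e⁻) = 0.05827 mol.
n(Cd) = n(e⁻)/2 = 0.02914 mol, so m = 0.02914 × 112.41 = 3.275 g.
Volume = m/ρ = 3.275 / 8.65 = 0.3786 cm³.
Thickness = V/A = 0.3786 / 181 = 0.00209 cm = 20.9 μm.

20.9 μm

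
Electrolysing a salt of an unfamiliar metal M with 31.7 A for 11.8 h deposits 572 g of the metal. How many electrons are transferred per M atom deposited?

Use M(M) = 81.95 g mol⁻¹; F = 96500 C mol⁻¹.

Q = I·t = 31.70 A × 42480 s = 1347000 C, so n(e⁻) = 1347000/96500 = 13.95 mol.
n(M) deposited = 572 / 81.95 = 6.980 mol.
Electrons per atom = n(e⁻)/n(M) = 13.95 / 6.980 = 2.00 ≈ 2, so the ion is M²⁺.

2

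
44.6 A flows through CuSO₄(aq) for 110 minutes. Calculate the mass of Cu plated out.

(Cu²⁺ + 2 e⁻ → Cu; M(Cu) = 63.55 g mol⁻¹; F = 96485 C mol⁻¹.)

Q = I·t = 44.60 A × 6600.0 s = 294400 C.
n(e⁻) = Q/F = 294400 / 96485 = 3.051 mol.
Cu²⁺ + 2 e⁻ → Cu, so n(Cu) = n(e⁻)/2 = 1.525 mol.
m = n·M = 1.525 × 63.55 = 96.9 g.

96.9 g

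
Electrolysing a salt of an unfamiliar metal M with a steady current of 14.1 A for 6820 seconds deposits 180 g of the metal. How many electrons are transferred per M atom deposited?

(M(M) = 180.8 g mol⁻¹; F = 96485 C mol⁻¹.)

1

Q = I·t = 14.10 A × 6820.0 s = 96160 C, so n(e⁻) = 96160/96485 = 0.9967 mol.
n(M) deposited = 180 / 180.8 = 0.9956 mol.
Electrons per atom = n(e⁻)/n(M) = 0.9967 / 0.9956 = 1.00 ≈ 1, so the ion is M⁺.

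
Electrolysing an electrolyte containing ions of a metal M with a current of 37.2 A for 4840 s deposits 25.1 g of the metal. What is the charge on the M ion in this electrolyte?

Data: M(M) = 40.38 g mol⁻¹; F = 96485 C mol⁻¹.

Q = I·t = 37.20 A × 4840.0 s = 180000 C, so n(e⁻) = 180000/96485 = 1.866 mol.
n(M) deposited = 25.1 / 40.38 = 0.6216 mol.
Electrons per atom = n(e⁻)/n(M) = 1.866 / 0.6216 = 3.00 ≈ 3, so the ion is M³⁺.

+3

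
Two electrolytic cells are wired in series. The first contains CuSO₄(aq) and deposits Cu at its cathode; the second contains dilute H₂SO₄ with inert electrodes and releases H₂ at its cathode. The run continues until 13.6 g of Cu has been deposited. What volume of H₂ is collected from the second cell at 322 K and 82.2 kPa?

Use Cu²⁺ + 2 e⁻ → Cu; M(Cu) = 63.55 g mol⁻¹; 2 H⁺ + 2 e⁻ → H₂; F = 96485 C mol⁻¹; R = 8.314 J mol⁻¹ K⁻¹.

6.97 L

n(Cu) = 13.6 / 63.55 = 0.2140 mol, so n(e⁻) = 2 × 0.2140 = 0.4280 mol.
The cells are in series, so the same 0.4280 mol of electrons passes through the second cell.
2 H⁺ + 2 e⁻ → H₂ — 2 mol e⁻ per mol H₂, so n(H₂) = 0.4280/2 = 0.2140 mol.
V = nRT/P = (0.2140 × 8.314 × 322) / (82.2 × 10³) = 0.00697 m³ = 6.97 L.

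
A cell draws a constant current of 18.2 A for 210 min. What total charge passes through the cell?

Q = I·t = 18.20 A × 12600 s = 2.29 × 10⁵ C.

2.29 × 10⁵ C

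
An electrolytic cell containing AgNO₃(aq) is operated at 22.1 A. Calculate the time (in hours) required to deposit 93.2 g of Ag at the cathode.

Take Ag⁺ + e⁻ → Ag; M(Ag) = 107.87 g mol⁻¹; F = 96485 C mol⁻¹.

n(Ag) = m/M = 93.2 / 107.87 = 0.8640 mol.
Each Ag atom requires 1 electron, so n(e⁻) = 1 × 0.8640 = 0.8640 mol.
Q = n(e⁻)·F = 0.8640 × 96485 = 83360 C.
t = Q/I = 83360 / 22.10 A = 3772 s = 1.05 h.

1.05 h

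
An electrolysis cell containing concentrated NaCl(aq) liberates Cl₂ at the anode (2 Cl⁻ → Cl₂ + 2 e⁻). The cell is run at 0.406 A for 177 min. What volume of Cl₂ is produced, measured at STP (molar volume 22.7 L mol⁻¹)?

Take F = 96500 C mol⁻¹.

0.507 L

Q = I·t = 0.4060 A × 10620 s = 4312 C.
n(e⁻) = Q/F = 4312 / 96500 = 0.04468 mol.
2 electrons are transferred per Cl₂ molecule, so n(Cl₂) = 0.04468 / 2 = 0.02234 mol.
V = n × V_m = 0.02234 × 22.7 = 0.507 L.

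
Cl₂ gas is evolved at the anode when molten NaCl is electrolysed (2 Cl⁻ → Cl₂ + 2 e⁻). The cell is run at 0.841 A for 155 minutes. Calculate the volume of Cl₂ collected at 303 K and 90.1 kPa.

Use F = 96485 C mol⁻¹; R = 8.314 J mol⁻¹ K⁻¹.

Q = I·t = 0.8410 A × 9300.0 s = 7821 C.
n(e⁻) = Q/F = 7821 / 96485 = 0.08106 mol.
2 electrons are transferred per Cl₂ molecule, so n(Cl₂) = 0.08106 / 2 = 0.04053 mol.
V = nRT/P = (0.04053 × 8.314 × 303) / (90.1 × 10³ Pa) = 0.00113 m³ = 1.13 L.

1.13 L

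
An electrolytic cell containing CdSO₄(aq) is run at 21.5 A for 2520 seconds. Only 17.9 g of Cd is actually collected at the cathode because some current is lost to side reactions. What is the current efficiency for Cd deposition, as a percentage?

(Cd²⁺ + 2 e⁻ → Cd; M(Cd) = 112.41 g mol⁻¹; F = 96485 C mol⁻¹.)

56.7 %

Q = I·t = 21.50 × 2520.0 = 54180 C; n(e⁻) = 54180/96485 = 0.5615 mol.
Theoretical n(Cd) = n(e⁻)/2 = 0.2808 mol, i.e. m_theo = 0.2808 × 112.41 = 31.56 g.
Efficiency = m_actual / m_theo = 17.9 / 31.56 = 56.7 %.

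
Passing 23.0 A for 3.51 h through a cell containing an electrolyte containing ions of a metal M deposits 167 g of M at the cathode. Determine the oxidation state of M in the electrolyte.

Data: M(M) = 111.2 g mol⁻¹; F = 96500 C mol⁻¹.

Q = I·t = 23.00 A × 12636 s = 290600 C, so n(e⁻) = 290600/96500 = 3.012 mol.
n(M) deposited = 167 / 111.2 = 1.502 mol.
Electrons per atom = n(e⁻)/n(M) = 3.012 / 1.502 = 2.01 ≈ 2, so the ion is M²⁺.

+2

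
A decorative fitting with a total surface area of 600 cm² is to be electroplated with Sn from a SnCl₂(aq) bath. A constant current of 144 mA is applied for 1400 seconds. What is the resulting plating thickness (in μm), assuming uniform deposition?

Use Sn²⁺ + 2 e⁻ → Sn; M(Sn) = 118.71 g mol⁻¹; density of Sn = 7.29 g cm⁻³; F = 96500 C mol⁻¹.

Q = I·t = 0.1440 × 1400.0 = 201.6 C; n(e⁻) = 0.002089 mol.
n(Sn) = n(e⁻)/2 = 0.001045 mol, so m = 0.001045 × 118.71 = 0.1240 g.
Volume = m/ρ = 0.1240 / 7.29 = 0.01701 cm³.
Thickness = V/A = 0.01701 / 600 = 2.83 × 10⁻⁵ cm = 0.283 μm.

0.283 μm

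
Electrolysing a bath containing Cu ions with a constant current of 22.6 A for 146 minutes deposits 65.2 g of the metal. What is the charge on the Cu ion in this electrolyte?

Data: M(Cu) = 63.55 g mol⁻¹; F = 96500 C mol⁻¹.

Q = I·t = 22.60 A × 8760.0 s = 198000 C, so n(e⁻) = 198000/96500 = 2.052 mol.
n(Cu) deposited = 65.2 / 63.55 = 1.026 mol.
Electrons per atom = n(e⁻)/n(Cu) = 2.052 / 1.026 = 2.00 ≈ 2, so the ion is Cu²⁺.

+2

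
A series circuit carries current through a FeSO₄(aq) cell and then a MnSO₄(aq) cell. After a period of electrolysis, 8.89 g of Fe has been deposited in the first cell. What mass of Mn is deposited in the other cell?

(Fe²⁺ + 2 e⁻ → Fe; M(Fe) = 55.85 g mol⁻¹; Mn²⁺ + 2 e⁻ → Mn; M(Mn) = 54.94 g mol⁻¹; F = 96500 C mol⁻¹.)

n(Fe) = 8.89 / 55.85 = 0.1592 mol.
Since Fe²⁺ + 2 e⁻ → Fe, n(e⁻) passed = 2 × 0.1592 = 0.3184 mol.
Cells in series carry the same charge, so the same 0.3184 mol of electrons passes through cell 2.
Mn²⁺ + 2 e⁻ → Mn, so n(Mn) = 0.3184 / 2 = 0.1592 mol.
m(Mn) = 0.1592 × 54.94 = 8.75 g.

8.75 g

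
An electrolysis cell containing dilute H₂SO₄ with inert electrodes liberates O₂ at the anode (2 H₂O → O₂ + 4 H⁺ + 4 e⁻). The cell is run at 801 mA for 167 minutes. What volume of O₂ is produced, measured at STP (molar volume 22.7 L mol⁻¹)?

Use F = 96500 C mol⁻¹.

Q = I·t = 0.8010 A × 10020 s = 8026 C.
n(e⁻) = Q/F = 8026 / 96500 = 0.08317 mol.
4 electrons are transferred per O₂ molecule, so n(O₂) = 0.08317 / 4 = 0.02079 mol.
V = n × V_m = 0.02079 × 22.7 = 0.472 L.

0.472 L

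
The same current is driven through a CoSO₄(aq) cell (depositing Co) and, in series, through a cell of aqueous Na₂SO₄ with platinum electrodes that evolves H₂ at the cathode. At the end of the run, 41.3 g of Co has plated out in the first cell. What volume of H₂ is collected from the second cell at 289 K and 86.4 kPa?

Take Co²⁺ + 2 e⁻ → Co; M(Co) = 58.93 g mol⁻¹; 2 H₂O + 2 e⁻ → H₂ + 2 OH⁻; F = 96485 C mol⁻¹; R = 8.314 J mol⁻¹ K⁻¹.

n(Co) = 41.3 / 58.93 = 0.7008 mol, so n(e⁻) = 2 × 0.7008 = 1.402 mol.
The cells are in series, so the same 1.402 mol of electrons passes through the second cell.
2 H₂O + 2 e⁻ → H₂ + 2 OH⁻ — 2 mol e⁻ per mol H₂, so n(H₂) = 1.402/2 = 0.7008 mol.
V = nRT/P = (0.7008 × 8.314 × 289) / (86.4 × 10³) = 0.0195 m³ = 19.5 L.

19.5 L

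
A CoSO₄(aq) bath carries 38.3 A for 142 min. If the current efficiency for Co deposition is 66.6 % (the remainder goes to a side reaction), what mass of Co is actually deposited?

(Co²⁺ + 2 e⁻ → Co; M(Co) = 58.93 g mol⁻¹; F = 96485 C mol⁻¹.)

66.4 g

Q = I·t = 38.30 × 8520.0 = 326300 C.
n(e⁻) = 326300/96485 = 3.382 mol; theoretically n(Co) = 3.382/2 = 1.691 mol, m_theo = 99.65 g.
At 66.6 % efficiency, m_actual = 0.666 × 99.65 = 66.4 g.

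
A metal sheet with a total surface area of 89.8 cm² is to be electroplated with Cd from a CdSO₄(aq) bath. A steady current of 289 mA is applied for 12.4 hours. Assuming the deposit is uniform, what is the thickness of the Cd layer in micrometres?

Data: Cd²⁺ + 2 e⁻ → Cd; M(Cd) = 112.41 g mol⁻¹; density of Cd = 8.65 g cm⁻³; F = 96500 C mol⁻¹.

Q = I·t = 0.2890 × 44640 = 12900 C; n(e⁻) = 0.1337 mol.
n(Cd) = n(e⁻)/2 = 0.06684 mol, so m = 0.06684 × 112.41 = 7.514 g.
Volume = m/ρ = 7.514 / 8.65 = 0.8687 cm³.
Thickness = V/A = 0.8687 / 89.8 = 0.00967 cm = 96.7 μm.

96.7 μm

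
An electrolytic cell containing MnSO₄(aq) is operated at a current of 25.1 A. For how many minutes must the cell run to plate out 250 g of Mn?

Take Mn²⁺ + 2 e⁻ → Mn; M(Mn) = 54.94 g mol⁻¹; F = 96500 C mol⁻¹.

583 min

n(Mn) = m/M = 250 / 54.94 = 4.550 mol.
Each Mn atom requires 2 electrons, so n(e⁻) = 2 × 4.550 = 9.101 mol.
Q = n(e⁻)·F = 9.101 × 96500 = 878200 C.
t = Q/I = 878200 / 25.10 A = 34990 s = 583 min.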